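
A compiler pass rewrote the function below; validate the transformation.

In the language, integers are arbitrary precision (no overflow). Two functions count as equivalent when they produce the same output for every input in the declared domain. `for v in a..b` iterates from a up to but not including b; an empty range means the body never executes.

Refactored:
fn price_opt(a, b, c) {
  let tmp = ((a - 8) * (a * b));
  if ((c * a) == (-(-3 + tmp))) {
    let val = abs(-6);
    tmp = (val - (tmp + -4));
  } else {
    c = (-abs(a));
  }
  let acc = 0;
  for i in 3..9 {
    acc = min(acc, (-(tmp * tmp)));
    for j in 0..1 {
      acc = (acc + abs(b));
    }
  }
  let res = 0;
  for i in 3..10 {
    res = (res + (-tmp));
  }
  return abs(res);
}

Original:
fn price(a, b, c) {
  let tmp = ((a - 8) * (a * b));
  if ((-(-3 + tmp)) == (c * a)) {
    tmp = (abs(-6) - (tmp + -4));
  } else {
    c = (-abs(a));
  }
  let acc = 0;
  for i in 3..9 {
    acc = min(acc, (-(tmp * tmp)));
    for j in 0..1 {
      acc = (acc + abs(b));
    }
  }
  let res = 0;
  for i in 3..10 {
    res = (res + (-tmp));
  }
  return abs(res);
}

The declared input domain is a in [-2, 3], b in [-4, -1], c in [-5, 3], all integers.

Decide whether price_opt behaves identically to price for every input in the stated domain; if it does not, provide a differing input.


Behavior is preserved: although statement counts differ; and local variable names differ, the outputs never diverge.
One worked example (a=-2, b=-2, c=-5) — price: tmp := -40 | ((-(-3 + tmp)) == (c * a)): false | c := -2 | acc := 0 | iter i=3: | acc := -1600 | iter j=0: | acc := -1598 | iter i=4: | acc := -1600 | iter j=0: | acc := -1598 | iter i=5: | acc := -1600 | iter j=0: | acc := -1598 | iter i=6: | acc := -1600 | iter j=0: | acc := -1598 | iter i=7: | acc := -1600 | iter j=0: | acc := -1598 | iter i=8: | acc := -1600 | iter j=0: | acc := -1598 | res := 0 | iter i=3: | res := 40 | iter i=4: | res := 80 | iter i=5: | res := 120 | iter i=6: | res := 160 | iter i=7: | res := 200 | iter i=8: | res := 240 | iter i=9: | res := 280 | result 280; price_opt: tmp := -40 | ((c * a) == (-(-3 + tmp))): false | c := -2 | acc := 0 | iter i=3: | acc := -1600 | iter j=0: | acc := -1598 | iter i=4: | acc := -1600 | iter j=0: | acc := -1598 | iter i=5: | acc := -1600 | iter j=0: | acc := -1598 | iter i=6: | acc := -1600 | iter j=0: | acc := -1598 | iter i=7: | acc := -1600 | iter j=0: | acc := -1598 | iter i=8: | acc := -1600 | iter j=0: | acc := -1598 | res := 0 | iter i=3: | res := 40 | iter i=4: | res := 80 | iter i=5: | res := 120 | iter i=6: | res := 160 | iter i=7: | res := 200 | iter i=8: | res := 240 | iter i=9: | res := 280 | result 280; agreement on 280.
Across all 216 domain points the two functions coincide.
verdict: equivalent


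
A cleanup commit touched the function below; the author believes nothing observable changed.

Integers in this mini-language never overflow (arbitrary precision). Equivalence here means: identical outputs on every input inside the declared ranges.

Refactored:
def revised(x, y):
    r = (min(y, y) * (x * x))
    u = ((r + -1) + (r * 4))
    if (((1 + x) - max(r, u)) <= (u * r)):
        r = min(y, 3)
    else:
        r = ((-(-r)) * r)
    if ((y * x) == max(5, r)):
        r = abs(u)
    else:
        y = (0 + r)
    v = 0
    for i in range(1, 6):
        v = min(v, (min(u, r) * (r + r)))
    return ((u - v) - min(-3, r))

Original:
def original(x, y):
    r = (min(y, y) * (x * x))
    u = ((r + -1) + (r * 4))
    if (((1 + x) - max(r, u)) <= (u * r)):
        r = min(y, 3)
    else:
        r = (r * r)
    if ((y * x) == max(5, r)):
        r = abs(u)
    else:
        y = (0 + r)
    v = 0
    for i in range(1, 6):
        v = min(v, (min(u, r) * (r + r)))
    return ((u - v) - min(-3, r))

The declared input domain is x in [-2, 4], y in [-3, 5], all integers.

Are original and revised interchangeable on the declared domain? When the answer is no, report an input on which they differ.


Side by side, the visible changes include: same computation, different form.
As a probe, take x=-1, y=0: original runs r := 0 | u := -1 | (((1 + x) - max(r, u)) <= (u * r)): true | r := 0 | ((y * x) == max(5, r)): false | y := 0 | v := 0 | iter i=1: | v := 0 | iter i=2: | v := 0 | iter i=3: | v := 0 | iter i=4: | v := 0 | iter i=5: | v := 0 | result 2; revised runs r := 0 | u := -1 | (((1 + x) - max(r, u)) <= (u * r)): true | r := 0 | ((y * x) == max(5, r)): false | y := 0 | v := 0 | iter i=1: | v := 0 | iter i=2: | v := 0 | iter i=3: | v := 0 | iter i=4: | v := 0 | iter i=5: | v := 0 | result 2; both end at 2.
Sweeping the whole domain (63 inputs) finds no disagreement.
verdict: equivalent


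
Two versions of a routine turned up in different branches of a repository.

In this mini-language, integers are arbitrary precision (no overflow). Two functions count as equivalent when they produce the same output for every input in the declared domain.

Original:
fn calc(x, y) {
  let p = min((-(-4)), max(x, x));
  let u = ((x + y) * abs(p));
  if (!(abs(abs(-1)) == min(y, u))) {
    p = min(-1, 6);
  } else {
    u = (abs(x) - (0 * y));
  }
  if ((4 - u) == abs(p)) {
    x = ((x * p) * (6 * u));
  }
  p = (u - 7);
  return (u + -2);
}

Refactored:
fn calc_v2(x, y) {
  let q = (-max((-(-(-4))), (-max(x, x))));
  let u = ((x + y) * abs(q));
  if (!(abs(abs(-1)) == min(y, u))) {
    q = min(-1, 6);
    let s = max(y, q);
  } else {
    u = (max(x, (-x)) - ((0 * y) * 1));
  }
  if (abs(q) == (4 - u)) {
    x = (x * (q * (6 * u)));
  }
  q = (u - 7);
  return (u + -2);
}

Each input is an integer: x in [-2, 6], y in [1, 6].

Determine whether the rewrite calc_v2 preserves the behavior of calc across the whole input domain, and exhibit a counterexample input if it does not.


Although constant usage differs, plus min/max/abs usage differs, plus arithmetic usage differs, plus statement counts differ, plus local variable names differ, 54/54 inputs agree.
verdict: equivalent


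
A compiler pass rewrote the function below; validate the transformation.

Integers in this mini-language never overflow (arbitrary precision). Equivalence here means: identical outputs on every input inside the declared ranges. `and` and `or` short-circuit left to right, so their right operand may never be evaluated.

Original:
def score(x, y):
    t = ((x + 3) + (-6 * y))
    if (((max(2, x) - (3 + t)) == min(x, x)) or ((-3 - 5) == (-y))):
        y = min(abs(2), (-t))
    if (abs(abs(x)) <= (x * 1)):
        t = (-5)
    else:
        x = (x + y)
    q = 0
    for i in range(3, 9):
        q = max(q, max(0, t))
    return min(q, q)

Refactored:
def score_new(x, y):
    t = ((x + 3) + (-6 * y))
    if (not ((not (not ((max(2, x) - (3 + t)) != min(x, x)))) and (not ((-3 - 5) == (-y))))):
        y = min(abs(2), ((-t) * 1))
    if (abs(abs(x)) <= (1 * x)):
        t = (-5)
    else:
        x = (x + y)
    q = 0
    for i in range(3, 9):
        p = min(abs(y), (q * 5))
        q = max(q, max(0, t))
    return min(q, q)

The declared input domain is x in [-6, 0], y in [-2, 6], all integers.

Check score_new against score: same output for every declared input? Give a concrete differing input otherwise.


This is a faithful refactor — boolean connective usage differs; and local variable names differ; and constant usage differs; and comparison usage differs; and arithmetic usage differs; and statement counts differ; and min/max/abs usage differs, but the computed results match everywhere.
As a probe, take x=0, y=1: score runs t becomes -3; next (((max(2, x) - (3 + t)) == min(x, x)) or ((-3 - 5) == (-y))) evaluates to false; next (abs(abs(x)) <= (x * 1)) evaluates to true; next t becomes -5; next q becomes 0; next at i=3:; next q becomes 0; next at i=4:; next q becomes 0; next at i=5:; next q becomes 0; next at i=6:; next q becomes 0; next at i=7:; next q becomes 0; next at i=8:; next q becomes 0; next final value 0; score_new runs t becomes -3; next (not ((not (not ((max(2, x) - (3 + t)) != min(x, x)))) and (not ((-3 - 5) == (-y))))) evaluates to false; next (abs(abs(x)) <= (1 * x)) evaluates to true; next t becomes -5; next q becomes 0; next at i=3:; next p becomes 0; next q becomes 0; next at i=4:; next p becomes 0; next q becomes 0; next at i=5:; next p becomes 0; next q becomes 0; next at i=6:; next p becomes 0; next q becomes 0; next at i=7:; next p becomes 0; next q becomes 0; next at i=8:; next p becomes 0; next q becomes 0; next final value 0; both end at 0.
Sweeping the whole domain (63 inputs) finds no disagreement.
verdict: equivalent


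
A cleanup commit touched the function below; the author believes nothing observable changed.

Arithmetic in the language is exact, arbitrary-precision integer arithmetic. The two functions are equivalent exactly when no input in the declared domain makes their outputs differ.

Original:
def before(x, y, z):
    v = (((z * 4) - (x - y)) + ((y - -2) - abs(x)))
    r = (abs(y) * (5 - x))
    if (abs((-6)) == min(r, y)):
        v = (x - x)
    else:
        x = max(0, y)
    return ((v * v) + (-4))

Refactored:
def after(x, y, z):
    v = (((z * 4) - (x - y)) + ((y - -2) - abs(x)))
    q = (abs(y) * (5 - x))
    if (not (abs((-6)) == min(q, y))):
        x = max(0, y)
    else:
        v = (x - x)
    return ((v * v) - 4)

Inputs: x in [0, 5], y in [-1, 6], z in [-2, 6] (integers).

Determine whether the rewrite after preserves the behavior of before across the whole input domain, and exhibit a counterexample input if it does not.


The two versions differ — the changes include boolean connective usage differs; arithmetic usage differs; local variable names differ.
Spot check at x=5, y=0, z=1 — before: v = -4; r = 0; (abs((-6)) == min(r, y)) -> false; x = 0; return 12. after: v = -4; q = 0; (not (abs((-6)) == min(q, y))) -> true; x = 0; return 12. Both give 12.
An exhaustive pass over the 432 declared inputs shows identical outputs.
verdict: equivalent


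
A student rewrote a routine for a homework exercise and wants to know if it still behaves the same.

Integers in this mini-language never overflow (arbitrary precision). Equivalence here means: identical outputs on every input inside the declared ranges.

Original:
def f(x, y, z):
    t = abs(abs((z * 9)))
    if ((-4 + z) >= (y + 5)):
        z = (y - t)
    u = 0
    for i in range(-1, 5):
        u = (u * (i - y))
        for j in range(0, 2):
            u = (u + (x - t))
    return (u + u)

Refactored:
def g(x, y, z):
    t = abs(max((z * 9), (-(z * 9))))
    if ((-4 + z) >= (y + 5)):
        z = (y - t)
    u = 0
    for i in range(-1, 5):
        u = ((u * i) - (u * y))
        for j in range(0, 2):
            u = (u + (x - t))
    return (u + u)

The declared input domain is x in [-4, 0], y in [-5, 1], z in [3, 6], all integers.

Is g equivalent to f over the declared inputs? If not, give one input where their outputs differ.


The two are interchangeable: min/max/abs usage differs; also constant usage differs; also arithmetic usage differs, and every declared input agrees.
As a probe, take x=-3, y=-4, z=5: f runs t=45, then ((-4 + z) >= (y + 5)) is true, then z=-49, then u=0, then (i=-1), then u=0, then (j=0), then u=-48, then (j=1), then u=-96, then (i=0), then u=-384, then (j=0), then u=-432, then (j=1), then u=-480, then (i=1), then u=-2400, then (j=0), then u=-2448, then (j=1), then u=-2496, then (i=2), then u=-14976, then (j=0), then u=-15024, then (j=1), then u=-15072, then (i=3), then u=-105504, then (j=0), then u=-105552, then (j=1), then u=-105600, then (i=4), then u=-844800, then (j=0), then u=-844848, then (j=1), then u=-844896, then returns -1689792; g runs t=45, then ((-4 + z) >= (y + 5)) is true, then z=-49, then u=0, then (i=-1), then u=0, then (j=0), then u=-48, then (j=1), then u=-96, then (i=0), then u=-384, then (j=0), then u=-432, then (j=1), then u=-480, then (i=1), then u=-2400, then (j=0), then u=-2448, then (j=1), then u=-2496, then (i=2), then u=-14976, then (j=0), then u=-15024, then (j=1), then u=-15072, then (i=3), then u=-105504, then (j=0), then u=-105552, then (j=1), then u=-105600, then (i=4), then u=-844800, then (j=0), then u=-844848, then (j=1), then u=-844896, then returns -1689792; both end at -1689792.
An exhaustive pass over the 140 declared inputs shows identical outputs.
verdict: equivalent


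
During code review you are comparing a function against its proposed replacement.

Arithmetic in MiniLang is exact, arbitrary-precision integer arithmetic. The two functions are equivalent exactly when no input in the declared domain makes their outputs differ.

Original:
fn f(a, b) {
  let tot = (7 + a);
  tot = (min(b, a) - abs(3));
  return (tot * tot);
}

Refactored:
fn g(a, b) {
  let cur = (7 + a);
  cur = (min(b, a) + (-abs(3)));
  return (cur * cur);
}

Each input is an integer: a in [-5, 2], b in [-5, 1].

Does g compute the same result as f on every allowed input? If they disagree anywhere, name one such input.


Side by side, the visible changes include: local variable names differ, and arithmetic usage differs.
Tracing a=-5, b=-2: f: tot becomes 2; next tot becomes -8; next final value 64 | g: cur becomes 2; next cur becomes -8; next final value 64 — matching result 64.
Checked all 56 inputs in the declared domain: the outputs agree on every one.
verdict: equivalent


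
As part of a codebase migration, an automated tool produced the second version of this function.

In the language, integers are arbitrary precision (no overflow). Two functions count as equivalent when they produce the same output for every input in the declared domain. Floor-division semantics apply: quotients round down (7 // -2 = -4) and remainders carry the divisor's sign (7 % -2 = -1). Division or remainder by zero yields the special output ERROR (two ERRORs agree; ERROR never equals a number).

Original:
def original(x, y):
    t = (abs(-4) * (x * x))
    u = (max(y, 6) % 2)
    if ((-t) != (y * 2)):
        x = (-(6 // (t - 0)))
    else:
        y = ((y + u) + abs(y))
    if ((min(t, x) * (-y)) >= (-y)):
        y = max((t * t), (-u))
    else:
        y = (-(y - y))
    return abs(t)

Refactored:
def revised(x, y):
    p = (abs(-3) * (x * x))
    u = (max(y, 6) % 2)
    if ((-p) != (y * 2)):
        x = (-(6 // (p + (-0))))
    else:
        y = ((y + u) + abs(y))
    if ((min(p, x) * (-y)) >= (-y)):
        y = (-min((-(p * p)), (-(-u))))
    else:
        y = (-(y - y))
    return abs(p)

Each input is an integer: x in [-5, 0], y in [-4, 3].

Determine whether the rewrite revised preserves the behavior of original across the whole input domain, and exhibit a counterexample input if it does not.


Run the pair on x=-5, y=-4.
original: t becomes 100; next u becomes 0; next ((-t) != (y * 2)) evaluates to true; next x becomes 0; next ((min(t, x) * (-y)) >= (-y)) evaluates to false; next y becomes 0; next final value 100
revised: p becomes 75; next u becomes 0; next ((-p) != (y * 2)) evaluates to true; next x becomes 0; next ((min(p, x) * (-y)) >= (-y)) evaluates to false; next y becomes 0; next final value 75
100 against 75: the behavior changed.
verdict: not equivalent; witness: x=-5, y=-4


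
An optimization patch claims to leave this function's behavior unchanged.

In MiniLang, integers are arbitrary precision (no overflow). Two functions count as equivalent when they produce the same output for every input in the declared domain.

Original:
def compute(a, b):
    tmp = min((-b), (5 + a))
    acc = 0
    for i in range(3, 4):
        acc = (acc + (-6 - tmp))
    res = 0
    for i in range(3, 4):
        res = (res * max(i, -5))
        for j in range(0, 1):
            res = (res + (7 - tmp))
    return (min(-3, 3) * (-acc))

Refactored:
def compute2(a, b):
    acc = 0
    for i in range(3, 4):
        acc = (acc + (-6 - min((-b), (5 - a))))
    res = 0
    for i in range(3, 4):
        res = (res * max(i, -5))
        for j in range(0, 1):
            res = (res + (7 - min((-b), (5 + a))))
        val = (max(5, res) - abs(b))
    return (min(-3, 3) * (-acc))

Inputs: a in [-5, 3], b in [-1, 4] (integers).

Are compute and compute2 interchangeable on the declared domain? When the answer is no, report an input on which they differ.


The rewrite breaks on a=-5, b=-1, where the results are -18 and -21.
compute: tmp becomes 0; next acc becomes 0; next at i=3:; next acc becomes -6; next res becomes 0; next at i=3:; next res becomes 0; next at j=0:; next res becomes 7; next final value -18
compute2: acc becomes 0; next at i=3:; next acc becomes -7; next res becomes 0; next at i=3:; next res becomes 0; next at j=0:; next res becomes 7; next val becomes 6; next final value -21
verdict: not equivalent; witness: a=-5, b=-1


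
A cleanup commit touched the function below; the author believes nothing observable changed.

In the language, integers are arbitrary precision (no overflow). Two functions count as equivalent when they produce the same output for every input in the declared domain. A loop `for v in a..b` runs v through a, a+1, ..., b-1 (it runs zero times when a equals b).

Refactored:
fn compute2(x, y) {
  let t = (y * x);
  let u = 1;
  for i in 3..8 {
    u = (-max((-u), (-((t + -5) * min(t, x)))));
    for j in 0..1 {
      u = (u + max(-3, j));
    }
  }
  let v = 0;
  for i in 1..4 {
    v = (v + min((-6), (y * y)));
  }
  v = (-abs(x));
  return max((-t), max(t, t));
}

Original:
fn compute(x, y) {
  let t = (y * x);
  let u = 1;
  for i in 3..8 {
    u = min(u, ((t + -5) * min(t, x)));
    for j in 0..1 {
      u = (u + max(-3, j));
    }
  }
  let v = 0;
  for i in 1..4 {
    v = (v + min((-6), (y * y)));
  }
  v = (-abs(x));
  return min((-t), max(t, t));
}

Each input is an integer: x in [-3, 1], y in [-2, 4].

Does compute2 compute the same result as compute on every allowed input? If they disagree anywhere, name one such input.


Evaluate both at x=-3, y=-2.
compute: t becomes 6; next u becomes 1; next at i=3:; next u becomes -3; next at j=0:; next u becomes -3; next at i=4:; next u becomes -3; next at j=0:; next u becomes -3; next at i=5:; next u becomes -3; next at j=0:; next u becomes -3; next at i=6:; next u becomes -3; next at j=0:; next u becomes -3; next at i=7:; next u becomes -3; next at j=0:; next u becomes -3; next v becomes 0; next at i=1:; next v becomes -6; next at i=2:; next v becomes -12; next at i=3:; next v becomes -18; next v becomes -3; next final value -6
compute2: t becomes 6; next u becomes 1; next at i=3:; next u becomes -3; next at j=0:; next u becomes -3; next at i=4:; next u becomes -3; next at j=0:; next u becomes -3; next at i=5:; next u becomes -3; next at j=0:; next u becomes -3; next at i=6:; next u becomes -3; next at j=0:; next u becomes -3; next at i=7:; next u becomes -3; next at j=0:; next u becomes -3; next v becomes 0; next at i=1:; next v becomes -6; next at i=2:; next v becomes -12; next at i=3:; next v becomes -18; next v becomes -3; next final value 6
-6 vs 6 — the two versions disagree here.
verdict: not equivalent; witness: x=-3, y=-2


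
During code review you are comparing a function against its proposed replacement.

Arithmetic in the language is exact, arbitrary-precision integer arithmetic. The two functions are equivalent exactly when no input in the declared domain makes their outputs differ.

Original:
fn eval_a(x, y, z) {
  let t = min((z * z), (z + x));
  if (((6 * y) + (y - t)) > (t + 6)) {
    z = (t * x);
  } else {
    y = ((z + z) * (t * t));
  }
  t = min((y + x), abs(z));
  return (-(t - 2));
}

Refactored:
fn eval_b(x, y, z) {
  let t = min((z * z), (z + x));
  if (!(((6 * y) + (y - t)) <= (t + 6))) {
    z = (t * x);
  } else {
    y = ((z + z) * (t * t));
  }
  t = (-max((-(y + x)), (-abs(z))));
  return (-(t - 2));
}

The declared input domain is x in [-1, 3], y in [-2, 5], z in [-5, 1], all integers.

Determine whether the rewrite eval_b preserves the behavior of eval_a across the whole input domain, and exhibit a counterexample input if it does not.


Side by side, the visible changes include: boolean connective usage differs; and comparison usage differs; and min/max/abs usage differs.
One worked example (x=3, y=3, z=-4) — eval_a: t=-1, then (((6 * y) + (y - t)) > (t + 6)) is true, then z=-3, then t=3, then returns -1; eval_b: t=-1, then (!(((6 * y) + (y - t)) <= (t + 6))) is true, then z=-3, then t=3, then returns -1; agreement on -1.
Across all 280 domain points the two functions coincide.
verdict: equivalent


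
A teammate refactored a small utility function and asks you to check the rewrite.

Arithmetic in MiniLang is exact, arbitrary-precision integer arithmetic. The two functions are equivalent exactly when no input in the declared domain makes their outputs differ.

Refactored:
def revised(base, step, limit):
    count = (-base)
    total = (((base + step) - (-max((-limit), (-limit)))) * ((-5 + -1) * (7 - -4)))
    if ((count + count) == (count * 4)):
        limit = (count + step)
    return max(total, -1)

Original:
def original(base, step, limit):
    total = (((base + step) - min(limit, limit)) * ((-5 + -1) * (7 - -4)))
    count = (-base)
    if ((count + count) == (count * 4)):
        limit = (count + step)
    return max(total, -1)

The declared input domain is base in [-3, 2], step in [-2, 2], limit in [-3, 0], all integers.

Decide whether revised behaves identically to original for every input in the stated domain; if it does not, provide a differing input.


Equivalent — the differences include min/max/abs usage differs, yet no declared input distinguishes the two.
As a probe, take base=-3, step=2, limit=0: original runs total=66, then count=3, then ((count + count) == (count * 4)) is false, then returns 66; revised runs count=3, then total=66, then ((count + count) == (count * 4)) is false, then returns 66; both end at 66.
An exhaustive pass over the 120 declared inputs shows identical outputs.
verdict: equivalent


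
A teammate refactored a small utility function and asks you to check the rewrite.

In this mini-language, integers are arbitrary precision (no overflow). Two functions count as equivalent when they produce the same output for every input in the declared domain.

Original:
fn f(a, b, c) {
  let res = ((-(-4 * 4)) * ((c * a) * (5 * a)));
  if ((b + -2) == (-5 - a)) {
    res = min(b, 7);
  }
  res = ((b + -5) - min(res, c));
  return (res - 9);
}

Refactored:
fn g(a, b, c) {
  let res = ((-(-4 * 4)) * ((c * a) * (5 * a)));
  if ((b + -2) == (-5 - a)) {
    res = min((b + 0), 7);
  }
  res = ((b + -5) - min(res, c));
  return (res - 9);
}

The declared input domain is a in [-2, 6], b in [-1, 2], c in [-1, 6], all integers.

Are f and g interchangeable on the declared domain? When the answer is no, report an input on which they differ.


The two versions differ — the changes include arithmetic usage differs; also constant usage differs.
Spot check at a=0, b=0, c=3 — f: res := 0 | ((b + -2) == (-5 - a)): false | res := -5 | result -14. g: res := 0 | ((b + -2) == (-5 - a)): false | res := -5 | result -14. Both give -14.
Across all 288 domain points the two functions coincide.
verdict: equivalent


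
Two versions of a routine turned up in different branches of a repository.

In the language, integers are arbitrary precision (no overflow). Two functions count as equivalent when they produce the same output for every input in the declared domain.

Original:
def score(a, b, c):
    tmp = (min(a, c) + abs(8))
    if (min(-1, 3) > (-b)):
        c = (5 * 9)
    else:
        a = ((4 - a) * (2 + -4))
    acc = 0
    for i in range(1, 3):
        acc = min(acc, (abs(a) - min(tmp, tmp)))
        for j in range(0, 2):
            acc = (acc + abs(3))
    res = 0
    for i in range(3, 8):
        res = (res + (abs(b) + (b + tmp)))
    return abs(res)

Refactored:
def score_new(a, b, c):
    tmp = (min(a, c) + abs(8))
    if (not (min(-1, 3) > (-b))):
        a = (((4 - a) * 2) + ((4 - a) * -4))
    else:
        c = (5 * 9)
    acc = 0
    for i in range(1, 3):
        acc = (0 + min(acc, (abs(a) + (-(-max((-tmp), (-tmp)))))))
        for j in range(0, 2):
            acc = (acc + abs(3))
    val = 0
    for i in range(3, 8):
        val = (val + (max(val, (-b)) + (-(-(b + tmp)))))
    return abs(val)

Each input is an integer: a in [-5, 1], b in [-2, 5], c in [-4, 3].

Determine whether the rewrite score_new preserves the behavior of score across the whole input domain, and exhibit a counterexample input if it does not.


Run the pair on a=-5, b=-2, c=-4.
score: tmp := 3 | (min(-1, 3) > (-b)): false | a := -18 | acc := 0 | iter i=1: | acc := 0 | iter j=0: | acc := 3 | iter j=1: | acc := 6 | iter i=2: | acc := 6 | iter j=0: | acc := 9 | iter j=1: | acc := 12 | res := 0 | iter i=3: | res := 3 | iter i=4: | res := 6 | iter i=5: | res := 9 | iter i=6: | res := 12 | iter i=7: | res := 15 | result 15
score_new: tmp := 3 | (not (min(-1, 3) > (-b))): true | a := -18 | acc := 0 | iter i=1: | acc := 0 | iter j=0: | acc := 3 | iter j=1: | acc := 6 | iter i=2: | acc := 6 | iter j=0: | acc := 9 | iter j=1: | acc := 12 | val := 0 | iter i=3: | val := 3 | iter i=4: | val := 7 | iter i=5: | val := 15 | iter i=6: | val := 31 | iter i=7: | val := 63 | result 63
15 vs 63 — the two versions disagree here.
verdict: not equivalent; witness: a=-5, b=-2, c=-4


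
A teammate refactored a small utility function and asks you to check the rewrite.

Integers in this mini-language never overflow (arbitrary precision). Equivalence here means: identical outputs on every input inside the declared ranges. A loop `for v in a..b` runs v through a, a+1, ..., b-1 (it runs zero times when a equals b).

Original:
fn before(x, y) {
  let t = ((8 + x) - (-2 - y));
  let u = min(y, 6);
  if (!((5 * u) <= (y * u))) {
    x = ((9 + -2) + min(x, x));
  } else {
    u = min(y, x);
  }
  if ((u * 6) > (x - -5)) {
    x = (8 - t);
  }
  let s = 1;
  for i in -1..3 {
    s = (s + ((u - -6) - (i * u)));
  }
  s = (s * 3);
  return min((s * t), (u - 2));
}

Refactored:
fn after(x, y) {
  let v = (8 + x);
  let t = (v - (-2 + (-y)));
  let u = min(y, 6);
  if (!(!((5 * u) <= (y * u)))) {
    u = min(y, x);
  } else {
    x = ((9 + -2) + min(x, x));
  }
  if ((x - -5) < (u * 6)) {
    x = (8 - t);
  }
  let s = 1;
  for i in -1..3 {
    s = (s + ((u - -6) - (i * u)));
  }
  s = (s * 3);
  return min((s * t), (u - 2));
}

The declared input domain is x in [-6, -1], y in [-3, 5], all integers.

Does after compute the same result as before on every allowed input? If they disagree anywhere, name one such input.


Differences: comparison usage differs; statement counts differ; local variable names differ; boolean connective usage differs; arithmetic usage differs — yet all 54 inputs agree.
verdict: equivalent


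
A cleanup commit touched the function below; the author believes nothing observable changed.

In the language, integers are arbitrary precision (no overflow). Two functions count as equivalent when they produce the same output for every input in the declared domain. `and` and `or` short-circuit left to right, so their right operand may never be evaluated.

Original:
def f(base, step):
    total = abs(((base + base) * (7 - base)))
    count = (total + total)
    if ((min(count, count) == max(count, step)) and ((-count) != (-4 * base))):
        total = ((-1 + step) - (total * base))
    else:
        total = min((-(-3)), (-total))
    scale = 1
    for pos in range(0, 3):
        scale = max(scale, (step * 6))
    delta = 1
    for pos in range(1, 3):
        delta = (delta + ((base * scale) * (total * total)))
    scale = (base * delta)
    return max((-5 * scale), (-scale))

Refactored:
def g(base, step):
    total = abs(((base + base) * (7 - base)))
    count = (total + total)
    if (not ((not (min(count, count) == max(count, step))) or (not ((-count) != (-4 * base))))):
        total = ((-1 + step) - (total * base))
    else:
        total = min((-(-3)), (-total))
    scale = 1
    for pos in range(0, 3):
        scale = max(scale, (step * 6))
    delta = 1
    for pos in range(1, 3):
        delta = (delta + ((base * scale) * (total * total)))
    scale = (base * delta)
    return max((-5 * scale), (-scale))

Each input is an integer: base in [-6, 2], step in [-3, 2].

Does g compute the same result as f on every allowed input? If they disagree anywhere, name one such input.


This is a faithful refactor — boolean connective usage differs, but the computed results match everywhere.
Tracing base=-6, step=2: f: total becomes 156; next count becomes 312; next ((min(count, count) == max(count, step)) and ((-count) != (-4 * base))) evaluates to true; next total becomes 937; next scale becomes 1; next at pos=0:; next scale becomes 12; next at pos=1:; next scale becomes 12; next at pos=2:; next scale becomes 12; next delta becomes 1; next at pos=1:; next delta becomes -63213767; next at pos=2:; next delta becomes -126427535; next scale becomes 758565210; next final value -758565210 | g: total becomes 156; next count becomes 312; next (not ((not (min(count, count) == max(count, step))) or (not ((-count) != (-4 * base))))) evaluates to true; next total becomes 937; next scale becomes 1; next at pos=0:; next scale becomes 12; next at pos=1:; next scale becomes 12; next at pos=2:; next scale becomes 12; next delta becomes 1; next at pos=1:; next delta becomes -63213767; next at pos=2:; next delta becomes -126427535; next scale becomes 758565210; next final value -758565210 — matching result -758565210.
Sweeping the whole domain (54 inputs) finds no disagreement.
verdict: equivalent


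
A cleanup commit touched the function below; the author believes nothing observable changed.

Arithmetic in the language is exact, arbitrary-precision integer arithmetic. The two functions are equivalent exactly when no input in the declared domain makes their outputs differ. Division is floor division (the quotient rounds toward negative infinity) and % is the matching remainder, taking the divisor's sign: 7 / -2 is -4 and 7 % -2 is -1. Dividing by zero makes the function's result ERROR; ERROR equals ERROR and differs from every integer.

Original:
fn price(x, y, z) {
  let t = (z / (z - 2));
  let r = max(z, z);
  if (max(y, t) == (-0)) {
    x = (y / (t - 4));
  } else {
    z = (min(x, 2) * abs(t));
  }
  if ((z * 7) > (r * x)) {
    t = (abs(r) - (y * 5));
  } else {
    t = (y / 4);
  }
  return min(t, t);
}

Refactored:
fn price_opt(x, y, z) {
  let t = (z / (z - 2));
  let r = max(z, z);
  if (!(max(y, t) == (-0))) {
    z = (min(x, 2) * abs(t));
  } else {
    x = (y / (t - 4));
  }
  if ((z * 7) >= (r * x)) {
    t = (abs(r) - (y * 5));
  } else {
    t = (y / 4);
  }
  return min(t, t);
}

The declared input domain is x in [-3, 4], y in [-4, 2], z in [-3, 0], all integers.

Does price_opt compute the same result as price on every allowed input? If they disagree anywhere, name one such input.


Take x=-3, y=-4, z=0.
price: t = 0; r = 0; (max(y, t) == (-0)) -> true; x = 1; ((z * 7) > (r * x)) -> false; t = -1; return -1
price_opt: t = 0; r = 0; (!(max(y, t) == (-0))) -> false; x = 1; ((z * 7) >= (r * x)) -> true; t = 20; return 20
-1 and 20 differ, so these are not the same function on this domain.
verdict: not equivalent; witness: x=-3, y=-4, z=0


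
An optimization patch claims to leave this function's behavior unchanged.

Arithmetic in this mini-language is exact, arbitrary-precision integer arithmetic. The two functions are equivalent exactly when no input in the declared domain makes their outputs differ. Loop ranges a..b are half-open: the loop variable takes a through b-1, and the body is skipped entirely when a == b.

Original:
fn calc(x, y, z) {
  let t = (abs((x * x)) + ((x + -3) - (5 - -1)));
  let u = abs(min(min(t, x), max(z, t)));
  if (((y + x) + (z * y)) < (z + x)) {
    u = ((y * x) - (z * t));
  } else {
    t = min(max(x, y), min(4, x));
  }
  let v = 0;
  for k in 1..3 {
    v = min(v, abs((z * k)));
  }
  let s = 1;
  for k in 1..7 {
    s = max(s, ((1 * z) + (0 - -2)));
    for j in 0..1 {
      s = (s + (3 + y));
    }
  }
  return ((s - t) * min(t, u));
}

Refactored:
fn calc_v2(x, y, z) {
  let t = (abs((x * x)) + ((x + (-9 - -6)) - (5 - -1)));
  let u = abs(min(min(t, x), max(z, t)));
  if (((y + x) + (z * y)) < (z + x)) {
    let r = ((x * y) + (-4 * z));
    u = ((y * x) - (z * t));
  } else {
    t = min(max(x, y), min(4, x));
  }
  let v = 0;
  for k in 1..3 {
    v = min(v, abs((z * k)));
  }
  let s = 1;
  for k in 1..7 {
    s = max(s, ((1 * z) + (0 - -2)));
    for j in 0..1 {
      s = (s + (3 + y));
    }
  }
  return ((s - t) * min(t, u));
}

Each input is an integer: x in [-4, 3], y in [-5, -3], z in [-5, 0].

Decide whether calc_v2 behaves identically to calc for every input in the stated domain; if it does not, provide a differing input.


This is a faithful refactor — statement counts differ, constant usage differs, arithmetic usage differs, local variable names differ, but the computed results match everywhere.
As a probe, take x=-2, y=-4, z=-4: calc runs t = -7; u = 7; (((y + x) + (z * y)) < (z + x)) -> false; t = -2; v = 0; [k=1]; v = 0; [k=2]; v = 0; s = 1; [k=1]; s = 1; [j=0]; s = 0; [k=2]; s = 0; [j=0]; s = -1; [k=3]; s = -1; [j=0]; s = -2; [k=4]; s = -2; [j=0]; s = -3; [k=5]; s = -2; [j=0]; s = -3; [k=6]; s = -2; [j=0]; s = -3; return 2; calc_v2 runs t = -7; u = 7; (((y + x) + (z * y)) < (z + x)) -> false; t = -2; v = 0; [k=1]; v = 0; [k=2]; v = 0; s = 1; [k=1]; s = 1; [j=0]; s = 0; [k=2]; s = 0; [j=0]; s = -1; [k=3]; s = -1; [j=0]; s = -2; [k=4]; s = -2; [j=0]; s = -3; [k=5]; s = -2; [j=0]; s = -3; [k=6]; s = -2; [j=0]; s = -3; return 2; both end at 2.
Across all 144 domain points the two functions coincide.
verdict: equivalent


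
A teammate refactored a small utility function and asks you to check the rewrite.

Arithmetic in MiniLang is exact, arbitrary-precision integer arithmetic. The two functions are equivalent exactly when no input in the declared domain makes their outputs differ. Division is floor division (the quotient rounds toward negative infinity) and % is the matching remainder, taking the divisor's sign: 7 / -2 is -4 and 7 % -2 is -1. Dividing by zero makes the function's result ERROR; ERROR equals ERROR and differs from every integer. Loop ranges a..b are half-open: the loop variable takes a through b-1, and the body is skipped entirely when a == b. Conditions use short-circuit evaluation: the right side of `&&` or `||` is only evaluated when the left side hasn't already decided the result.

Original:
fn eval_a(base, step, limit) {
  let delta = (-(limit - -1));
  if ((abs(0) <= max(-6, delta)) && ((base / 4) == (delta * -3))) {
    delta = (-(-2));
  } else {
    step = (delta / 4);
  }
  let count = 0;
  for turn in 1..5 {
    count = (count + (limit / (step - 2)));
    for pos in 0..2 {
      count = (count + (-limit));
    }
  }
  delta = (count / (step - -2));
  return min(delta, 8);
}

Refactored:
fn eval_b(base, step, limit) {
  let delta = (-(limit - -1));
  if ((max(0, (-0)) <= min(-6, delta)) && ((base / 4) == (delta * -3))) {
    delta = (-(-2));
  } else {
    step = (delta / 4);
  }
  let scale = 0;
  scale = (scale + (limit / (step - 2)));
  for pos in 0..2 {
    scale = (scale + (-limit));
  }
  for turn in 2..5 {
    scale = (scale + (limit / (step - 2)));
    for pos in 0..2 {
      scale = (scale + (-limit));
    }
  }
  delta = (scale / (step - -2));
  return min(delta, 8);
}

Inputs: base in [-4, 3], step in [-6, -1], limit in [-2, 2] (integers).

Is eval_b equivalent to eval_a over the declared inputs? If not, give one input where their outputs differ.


Not equivalent: base=0, step=-6, limit=-1 separates them (-2 vs 4).
eval_a: delta becomes 0; next ((abs(0) <= max(-6, delta)) && ((base / 4) == (delta * -3))) evaluates to true; next delta becomes 2; next count becomes 0; next at turn=1:; next count becomes 0; next at pos=0:; next count becomes 1; next at pos=1:; next count becomes 2; next at turn=2:; next count becomes 2; next at pos=0:; next count becomes 3; next at pos=1:; next count becomes 4; next at turn=3:; next count becomes 4; next at pos=0:; next count becomes 5; next at pos=1:; next count becomes 6; next at turn=4:; next count becomes 6; next at pos=0:; next count becomes 7; next at pos=1:; next count becomes 8; next delta becomes -2; next final value -2
eval_b: delta becomes 0; next ((max(0, (-0)) <= min(-6, delta)) && ((base / 4) == (delta * -3))) evaluates to false; next step becomes 0; next scale becomes 0; next scale becomes 0; next at pos=0:; next scale becomes 1; next at pos=1:; next scale becomes 2; next at turn=2:; next scale becomes 2; next at pos=0:; next scale becomes 3; next at pos=1:; next scale becomes 4; next at turn=3:; next scale becomes 4; next at pos=0:; next scale becomes 5; next at pos=1:; next scale becomes 6; next at turn=4:; next scale becomes 6; next at pos=0:; next scale becomes 7; next at pos=1:; next scale becomes 8; next delta becomes 4; next final value 4
verdict: not equivalent; witness: base=0, step=-6, limit=-1


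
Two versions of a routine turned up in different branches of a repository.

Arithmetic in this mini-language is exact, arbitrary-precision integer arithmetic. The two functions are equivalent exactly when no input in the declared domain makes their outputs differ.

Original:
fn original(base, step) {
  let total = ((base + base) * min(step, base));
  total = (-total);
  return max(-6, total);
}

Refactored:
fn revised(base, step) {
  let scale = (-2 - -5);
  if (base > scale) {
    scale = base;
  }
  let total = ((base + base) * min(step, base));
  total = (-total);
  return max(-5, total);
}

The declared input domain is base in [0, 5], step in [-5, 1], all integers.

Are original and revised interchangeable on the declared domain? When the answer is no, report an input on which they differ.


There is a counterexample at base=3, step=1: -6 on one side, -5 on the other.
original: total = 6; total = -6; return -6
revised: scale = 3; (base > scale) -> false; total = 6; total = -6; return -5
verdict: not equivalent; witness: base=3, step=1


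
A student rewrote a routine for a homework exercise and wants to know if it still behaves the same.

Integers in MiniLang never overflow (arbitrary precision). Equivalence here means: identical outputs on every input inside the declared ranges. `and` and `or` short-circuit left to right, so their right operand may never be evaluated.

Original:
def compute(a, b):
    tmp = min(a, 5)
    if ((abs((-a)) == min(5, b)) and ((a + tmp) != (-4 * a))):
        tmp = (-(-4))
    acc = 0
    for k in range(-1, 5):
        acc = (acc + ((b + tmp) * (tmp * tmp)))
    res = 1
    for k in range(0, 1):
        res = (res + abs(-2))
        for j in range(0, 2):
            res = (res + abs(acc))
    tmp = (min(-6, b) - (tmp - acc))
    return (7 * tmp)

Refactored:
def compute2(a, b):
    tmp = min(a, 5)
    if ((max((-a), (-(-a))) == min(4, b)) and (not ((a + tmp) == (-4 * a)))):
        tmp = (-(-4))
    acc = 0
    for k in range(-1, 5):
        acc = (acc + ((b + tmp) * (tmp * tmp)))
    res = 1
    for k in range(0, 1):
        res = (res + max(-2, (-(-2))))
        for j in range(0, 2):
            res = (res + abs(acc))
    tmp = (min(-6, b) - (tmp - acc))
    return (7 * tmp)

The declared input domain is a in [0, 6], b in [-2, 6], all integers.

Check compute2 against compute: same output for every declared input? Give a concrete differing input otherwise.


Try a=5, b=5.
compute: tmp := 5 | ((abs((-a)) == min(5, b)) and ((a + tmp) != (-4 * a))): true | tmp := 4 | acc := 0 | iter k=-1: | acc := 144 | iter k=0: | acc := 288 | iter k=1: | acc := 432 | iter k=2: | acc := 576 | iter k=3: | acc := 720 | iter k=4: | acc := 864 | res := 1 | iter k=0: | res := 3 | iter j=0: | res := 867 | iter j=1: | res := 1731 | tmp := 854 | result 5978
compute2: tmp := 5 | ((max((-a), (-(-a))) == min(4, b)) and (not ((a + tmp) == (-4 * a)))): false | acc := 0 | iter k=-1: | acc := 250 | iter k=0: | acc := 500 | iter k=1: | acc := 750 | iter k=2: | acc := 1000 | iter k=3: | acc := 1250 | iter k=4: | acc := 1500 | res := 1 | iter k=0: | res := 3 | iter j=0: | res := 1503 | iter j=1: | res := 3003 | tmp := 1489 | result 10423
5978 and 10423 differ, so these are not the same function on this domain.
verdict: not equivalent; witness: a=5, b=5


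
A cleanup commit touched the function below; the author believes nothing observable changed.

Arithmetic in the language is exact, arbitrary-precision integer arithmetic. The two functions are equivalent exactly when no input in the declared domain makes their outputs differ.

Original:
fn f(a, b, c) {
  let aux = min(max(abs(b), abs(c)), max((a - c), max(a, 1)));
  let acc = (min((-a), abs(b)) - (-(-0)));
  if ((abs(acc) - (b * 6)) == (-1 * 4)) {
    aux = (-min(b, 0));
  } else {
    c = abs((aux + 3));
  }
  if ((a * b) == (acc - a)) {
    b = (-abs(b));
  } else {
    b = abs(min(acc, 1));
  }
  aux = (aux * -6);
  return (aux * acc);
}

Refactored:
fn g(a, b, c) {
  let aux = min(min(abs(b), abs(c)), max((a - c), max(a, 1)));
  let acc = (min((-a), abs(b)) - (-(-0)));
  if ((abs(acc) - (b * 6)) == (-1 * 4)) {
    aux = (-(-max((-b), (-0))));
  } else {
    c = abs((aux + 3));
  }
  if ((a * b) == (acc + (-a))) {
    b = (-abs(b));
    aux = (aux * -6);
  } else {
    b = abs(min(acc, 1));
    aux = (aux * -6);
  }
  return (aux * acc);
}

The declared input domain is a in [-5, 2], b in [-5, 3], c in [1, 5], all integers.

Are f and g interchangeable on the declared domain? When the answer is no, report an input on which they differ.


There is a counterexample at a=1, b=0, c=1: 6 on one side, 0 on the other.
f: aux := 1 | acc := -1 | ((abs(acc) - (b * 6)) == (-1 * 4)): false | c := 4 | ((a * b) == (acc - a)): false | b := 1 | aux := -6 | result 6
g: aux := 0 | acc := -1 | ((abs(acc) - (b * 6)) == (-1 * 4)): false | c := 3 | ((a * b) == (acc + (-a))): false | b := 1 | aux := 0 | result 0
verdict: not equivalent; witness: a=1, b=0, c=1
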